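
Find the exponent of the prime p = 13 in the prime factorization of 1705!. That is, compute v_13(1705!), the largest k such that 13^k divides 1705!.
v_13(1705!) = 141

Legendre's formula: v_p(n!) = Σ_{k ≥ 1} ⌊n / p^k⌋. For p = 13, n = 1705, the terms are:
  ⌊1705/13^1⌋ = ⌊1705/13⌋ = 131
  ⌊1705/13^2⌋ = ⌊1705/169⌋ = 10
(the next term ⌊1705/13^3⌋ = 0, terminating the sum). Summing: v_13(1705!) = 131 + 10 = 141.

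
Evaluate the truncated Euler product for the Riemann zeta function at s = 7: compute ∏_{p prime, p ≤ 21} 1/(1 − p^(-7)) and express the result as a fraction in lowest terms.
∏ = 155826023762586560111512988551201501037015625/154535761885293084095586902270463356349603488

The primes p ≤ 21 are [2, 3, 5, 7, 11, 13, 17, 19]. For each prime, (1 − 1/p^7)^(-1) = p^7 / (p^7 − 1). The product is (1 − 1/2^7)^(-1), (1 − 1/3^7)^(-1), (1 − 1/5^7)^(-1), (1 − 1/7^7)^(-1), (1 − 1/11^7)^(-1), (1 − 1/13^7)^(-1), (1 − 1/17^7)^(-1), (1 − 1/19^7)^(-1) = ∏ p^7 / (p^7 − 1) = 155826023762586560111512988551201501037015625/154535761885293084095586902270463356349603488.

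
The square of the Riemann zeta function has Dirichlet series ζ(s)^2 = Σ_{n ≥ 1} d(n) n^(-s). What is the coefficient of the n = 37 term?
d(37) = 2

ζ(s)^2 = (Σ 1/m^s)(Σ 1/k^s). The coefficient of 1/n^s in the product is the number of ordered pairs (m, k) with mk = n, which equals d(n). For n = 37, divisors are [1, 37], so d(37) = 2.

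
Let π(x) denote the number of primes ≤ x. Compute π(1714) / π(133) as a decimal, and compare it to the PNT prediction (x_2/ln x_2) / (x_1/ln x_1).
π(1714)/π(133) = 267/32 ≈ 8.3438;  PNT prediction ≈ 8.4633.

π(133) = 32 and π(1714) = 267, so π(1714)/π(133) ≈ 8.3438. The PNT-predicted ratio is (1714/ln(1714)) / (133/ln(133)) ≈ 8.4633. The two agree to within a few percent, as expected.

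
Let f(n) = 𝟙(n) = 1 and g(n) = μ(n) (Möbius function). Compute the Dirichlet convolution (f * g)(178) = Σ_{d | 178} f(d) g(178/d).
(𝟙 * μ)(178) = 0

Divisors of 178: [1, 2, 89, 178]. For each d | 178:
  d = 1: 𝟙(1) · μ(178/1) = 1 · 1 = 1
  d = 2: 𝟙(2) · μ(178/2) = 1 · -1 = -1
  d = 89: 𝟙(89) · μ(178/89) = 1 · -1 = -1
  d = 178: 𝟙(178) · μ(178/178) = 1 · 1 = 1
Summing: (𝟙 * μ)(178) = 1 + -1 + -1 + 1 = 0.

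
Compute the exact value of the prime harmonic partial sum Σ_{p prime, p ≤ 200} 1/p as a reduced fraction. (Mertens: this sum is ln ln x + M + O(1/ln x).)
Σ 1/p = 15202313841027497739047080375538859939135227730139536997746371469607707132833646367/7799922041683461553249199106329813876687996789903550945093032474868511536164700810

π(200) = 46, so the primes ≤ 200 are [2, 3, 5, 7, 11, 13, 17, 19, 23, 29, 31, 37, 41, 43, 47, 53, 59, 61, 67, 71, 73, 79, 83, 89, 97, 101, 103, 107, 109, 113, 127, 131, 137, 139, 149, 151, 157, 163, 167, 173, 179, 181, 191, 193, 197, 199]. Summing 1/p over these primes: 15202313841027497739047080375538859939135227730139536997746371469607707132833646367/7799922041683461553249199106329813876687996789903550945093032474868511536164700810 ≈ 1.9490. Mertens estimate ln ln(200) + 0.2615 ≈ 1.9289.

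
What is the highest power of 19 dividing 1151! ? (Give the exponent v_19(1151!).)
v_19(1151!) = 63

Legendre's formula: v_p(n!) = Σ_{k ≥ 1} ⌊n / p^k⌋. For p = 19, n = 1151, the terms are:
  ⌊1151/19^1⌋ = ⌊1151/19⌋ = 60
  ⌊1151/19^2⌋ = ⌊1151/361⌋ = 3
(the next term ⌊1151/19^3⌋ = 0, terminating the sum). Summing: v_19(1151!) = 60 + 3 = 63.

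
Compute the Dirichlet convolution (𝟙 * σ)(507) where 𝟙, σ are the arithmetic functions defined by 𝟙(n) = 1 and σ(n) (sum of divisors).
(𝟙 * σ)(507) = 990

Divisors of 507: [1, 3, 13, 39, 169, 507]. For each d | 507:
  d = 1: 𝟙(1) · σ(507/1) = 1 · 732 = 732
  d = 3: 𝟙(3) · σ(507/3) = 1 · 183 = 183
  d = 13: 𝟙(13) · σ(507/13) = 1 · 56 = 56
  d = 39: 𝟙(39) · σ(507/39) = 1 · 14 = 14
  d = 169: 𝟙(169) · σ(507/169) = 1 · 4 = 4
  d = 507: 𝟙(507) · σ(507/507) = 1 · 1 = 1
Summing: (𝟙 * σ)(507) = 732 + 183 + 56 + 14 + 4 + 1 = 990.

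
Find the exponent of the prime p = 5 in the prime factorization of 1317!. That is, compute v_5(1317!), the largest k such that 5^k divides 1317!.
v_5(1317!) = 327

Legendre's formula: v_p(n!) = Σ_{k ≥ 1} ⌊n / p^k⌋. For p = 5, n = 1317, the terms are:
  ⌊1317/5^1⌋ = ⌊1317/5⌋ = 263
  ⌊1317/5^2⌋ = ⌊1317/25⌋ = 52
  ⌊1317/5^3⌋ = ⌊1317/125⌋ = 10
  ⌊1317/5^4⌋ = ⌊1317/625⌋ = 2
(the next term ⌊1317/5^5⌋ = 0, terminating the sum). Summing: v_5(1317!) = 263 + 52 + 10 + 2 = 327.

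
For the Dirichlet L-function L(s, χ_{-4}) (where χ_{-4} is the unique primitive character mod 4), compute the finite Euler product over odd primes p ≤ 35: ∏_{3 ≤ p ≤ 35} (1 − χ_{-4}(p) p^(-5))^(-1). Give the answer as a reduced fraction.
∏ = 52015810615424538455317584769582112629834289625/52216435813704314792391924764477903837266444288

The odd primes p ≤ 35 are [3, 5, 7, 11, 13, 17, 19, 23, 29, 31]. For each, χ(p) = 1 if p ≡ 1 mod 4, χ(p) = −1 if p ≡ 3 mod 4. Taking (1 − χ(p)/p^5)^(-1) = p^5/(p^5 − χ(p)): (1 − (-1)/3^5)^(-1) · (1 − (1)/5^5)^(-1) · (1 − (-1)/7^5)^(-1) · (1 − (-1)/11^5)^(-1) · (1 − (1)/13^5)^(-1) · (1 − (1)/17^5)^(-1) · (1 − (-1)/19^5)^(-1) · (1 − (-1)/23^5)^(-1) · (1 − (1)/29^5)^(-1) · (1 − (-1)/31^5)^(-1) = 52015810615424538455317584769582112629834289625/52216435813704314792391924764477903837266444288.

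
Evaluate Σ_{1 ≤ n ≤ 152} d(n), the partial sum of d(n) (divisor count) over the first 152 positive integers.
Σ_{n ≤ 152} d(n) = 790

Compute d(n) for each 1 ≤ n ≤ 152: d(1) = 1, d(2) = 2, d(3) = 2, d(4) = 3, d(5) = 2, d(6) = 4, d(7) = 2, d(8) = 4, d(9) = 3, d(10) = 4, d(11) = 2, d(12) = 6, d(13) = 2, d(14) = 4, d(15) = 4, d(16) = 5, d(17) = 2, d(18) = 6, d(19) = 2, d(20) = 6, d(21) = 4, d(22) = 4, d(23) = 2, d(24) = 8, d(25) = 3, d(26) = 4, d(27) = 4, d(28) = 6, d(29) = 2, d(30) = 8, d(31) = 2, d(32) = 6, d(33) = 4, d(34) = 4, d(35) = 4, d(36) = 9, d(37) = 2, d(38) = 4, d(39) = 4, d(40) = 8, d(41) = 2, d(42) = 8, d(43) = 2, d(44) = 6, d(45) = 6, d(46) = 4, d(47) = 2, d(48) = 10, d(49) = 3, d(50) = 6, d(51) = 4, d(52) = 6, d(53) = 2, d(54) = 8, d(55) = 4, d(56) = 8, d(57) = 4, d(58) = 4, d(59) = 2, d(60) = 12, d(61) = 2, d(62) = 4, d(63) = 6, d(64) = 7, d(65) = 4, d(66) = 8, d(67) = 2, d(68) = 6, d(69) = 4, d(70) = 8, d(71) = 2, d(72) = 12, d(73) = 2, d(74) = 4, d(75) = 6, d(76) = 6, d(77) = 4, d(78) = 8, d(79) = 2, d(80) = 10, d(81) = 5, d(82) = 4, d(83) = 2, d(84) = 12, d(85) = 4, d(86) = 4, d(87) = 4, d(88) = 8, d(89) = 2, d(90) = 12, d(91) = 4, d(92) = 6, d(93) = 4, d(94) = 4, d(95) = 4, d(96) = 12, d(97) = 2, d(98) = 6, d(99) = 6, d(100) = 9, d(101) = 2, d(102) = 8, d(103) = 2, d(104) = 8, d(105) = 8, d(106) = 4, d(107) = 2, d(108) = 12, d(109) = 2, d(110) = 8, d(111) = 4, d(112) = 10, d(113) = 2, d(114) = 8, d(115) = 4, d(116) = 6, d(117) = 6, d(118) = 4, d(119) = 4, d(120) = 16, d(121) = 3, d(122) = 4, d(123) = 4, d(124) = 6, d(125) = 4, d(126) = 12, d(127) = 2, d(128) = 8, d(129) = 4, d(130) = 8, d(131) = 2, d(132) = 12, d(133) = 4, d(134) = 4, d(135) = 8, d(136) = 8, d(137) = 2, d(138) = 8, d(139) = 2, d(140) = 12, d(141) = 4, d(142) = 4, d(143) = 4, d(144) = 15, d(145) = 4, d(146) = 4, d(147) = 6, d(148) = 6, d(149) = 2, d(150) = 12, d(151) = 2, d(152) = 8. Summing all 152 values: 790. (Dirichlet's divisor formula: Σ_{n ≤ x} d(n) = x ln(x) + (2γ − 1) x + O(√x). For x = 152, the asymptotic estimate is ≈ 787.10.)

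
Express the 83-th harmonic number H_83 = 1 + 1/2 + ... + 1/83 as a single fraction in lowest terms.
H_83 = 3672441655127796364812512959533039359/734184632222154704090370027645633600

Direct summation: H_83 = 1 + 1/2 + ... + 1/83. The least common denominator is lcm(1, ..., 83) = 8076030954443701744994070304101969600; over this denominator the numerator is 8076030954443701744994070304101969600 + 4038015477221850872497035152050984800 + 2692010318147900581664690101367323200 + 2019007738610925436248517576025492400 + 1615206190888740348998814060820393920 + 1346005159073950290832345050683661600 + 1153718707777671677856295757728852800 + 1009503869305462718124258788012746200 + 897336772715966860554896700455774400 + 807603095444370174499407030410196960 + 734184632222154704090370027645633600 + 673002579536975145416172525341830800 + 621233150341823211153390023392459200 + 576859353888835838928147878864426400 + 538402063629580116332938020273464640 + 504751934652731359062129394006373100 + 475060644379041279117298253182468800 + 448668386357983430277448350227887200 + 425054260760194828683898437057998400 + 403801547722185087249703515205098480 + 384572902592557225952098585909617600 + 367092316111077352045185013822816800 + 351131780627987032391046534960955200 + 336501289768487572708086262670915400 + 323041238177748069799762812164078784 + 310616575170911605576695011696229600 + 299112257571988953518298900151924800 + 288429676944417919464073939432213200 + 278483826015300060172209320831102400 + 269201031814790058166469010136732320 + 260517127562700056290131300132321600 + 252375967326365679531064697003186550 + 244728210740718234696790009215211200 + 237530322189520639558649126591234400 + 230743741555534335571259151545770560 + 224334193178991715138724175113943600 + 218271106876856803918758656867620800 + 212527130380097414341949218528999200 + 207077716780607737051130007797486400 + 201900773861092543624851757602549240 + 196976364742529310853513909856145600 + 192286451296278612976049292954808800 + 187814673359155854534745821025627200 + 183546158055538676022592506911408400 + 179467354543193372110979340091154880 + 175565890313993516195523267480477600 + 171830445839227696702001495831956800 + 168250644884243786354043131335457700 + 164816958253953096836613679675550400 + 161520619088874034899881406082039392 + 158353548126347093039099417727489600 + 155308287585455802788347505848114800 + 152377942536673617830076798190603200 + 149556128785994476759149450075962400 + 146836926444430940818074005529126720 + 144214838472208959732036969716106600 + 141684753586731609561299479019332800 + 139241913007650030086104660415551200 + 136881880583791554999899496679694400 + 134600515907395029083234505068366160 + 132393950072847569590066726296753600 + 130258563781350028145065650066160800 + 128190967530852408650699528636539200 + 126187983663182839765532348501593275 + 124246630068364642230678004678491840 + 122364105370359117348395004607605600 + 120537775439458234999911497076148800 + 118765161094760319779324563295617200 + 117043926875995677463682178320318400 + 115371870777767167785629575772885280 + 113746914851319742887240426818337600 + 112167096589495857569362087556971800 + 110630561019776736232795483617835200 + 109135553438428401959379328433810400 + 107680412725916023266587604054692928 + 106263565190048707170974609264499600 + 104883518888879243441481432520804800 + 103538858390303868525565003898743200 + 102228239929667110696127472203822400 + 100950386930546271812425878801274620 + 99704085857329651172766300050641600 + 98488182371264655426756954928072800 + 97301577764381948734868316916891200 = 40396858206405760012937642554863432949, so H_83 = 40396858206405760012937642554863432949/8076030954443701744994070304101969600; reducing by gcd(40396858206405760012937642554863432949, 8076030954443701744994070304101969600) = 11 gives 3672441655127796364812512959533039359/734184632222154704090370027645633600 ≈ 5.00207. (The PNT-adjacent estimate ln(83) + γ ≈ 4.99606 matches within O(1/n).)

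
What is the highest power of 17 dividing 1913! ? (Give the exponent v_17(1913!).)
v_17(1913!) = 118

Legendre's formula: v_p(n!) = Σ_{k ≥ 1} ⌊n / p^k⌋. For p = 17, n = 1913, the terms are:
  ⌊1913/17^1⌋ = ⌊1913/17⌋ = 112
  ⌊1913/17^2⌋ = ⌊1913/289⌋ = 6
(the next term ⌊1913/17^3⌋ = 0, terminating the sum). Summing: v_17(1913!) = 112 + 6 = 118.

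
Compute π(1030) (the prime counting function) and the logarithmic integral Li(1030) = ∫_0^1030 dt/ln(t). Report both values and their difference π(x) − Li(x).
π(1030) = 172;  Li(1030) ≈ 181.94;  π(x) − Li(x) ≈ -9.94.

Direct count of primes ≤ 1030 gives π(1030) = 172. Numerical evaluation of the logarithmic integral gives Li(1030) ≈ 181.94. The difference π(x) − Li(x) ≈ -9.94 is typically negative for small/moderate x (Li(x) overestimates), though Littlewood's theorem shows this sign changes infinitely often.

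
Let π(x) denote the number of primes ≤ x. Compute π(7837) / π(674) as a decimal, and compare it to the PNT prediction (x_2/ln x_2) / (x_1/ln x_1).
π(7837)/π(674) = 990/122 ≈ 8.1148;  PNT prediction ≈ 8.4461.

π(674) = 122 and π(7837) = 990, so π(7837)/π(674) ≈ 8.1148. The PNT-predicted ratio is (7837/ln(7837)) / (674/ln(674)) ≈ 8.4461. The two agree to within a few percent, as expected.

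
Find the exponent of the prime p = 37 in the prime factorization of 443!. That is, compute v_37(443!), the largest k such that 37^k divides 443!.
v_37(443!) = 11

Legendre's formula: v_p(n!) = Σ_{k ≥ 1} ⌊n / p^k⌋. For p = 37, n = 443, the terms are:
  ⌊443/37^1⌋ = ⌊443/37⌋ = 11
(the next term ⌊443/37^2⌋ = 0, terminating the sum). Summing: v_37(443!) = 11 = 11.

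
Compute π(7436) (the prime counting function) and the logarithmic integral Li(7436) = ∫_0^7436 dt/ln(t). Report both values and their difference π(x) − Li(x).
π(7436) = 942;  Li(7436) ≈ 963.41;  π(x) − Li(x) ≈ -21.41.

Direct count of primes ≤ 7436 gives π(7436) = 942. Numerical evaluation of the logarithmic integral gives Li(7436) ≈ 963.41. The difference π(x) − Li(x) ≈ -21.41 is typically negative for small/moderate x (Li(x) overestimates), though Littlewood's theorem shows this sign changes infinitely often.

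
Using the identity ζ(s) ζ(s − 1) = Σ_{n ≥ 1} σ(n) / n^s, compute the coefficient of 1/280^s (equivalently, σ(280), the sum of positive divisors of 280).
σ(280) = 720

In the product (Σ m^0/m^s)(Σ k / k^s) = Σ (Σ_{d | n} d) / n^s, the coefficient of 1/n^s is σ(n) = Σ_{d | n} d. For n = 280, divisors are [1, 2, 4, 5, 7, 8, 10, 14, 20, 28, 35, 40, 56, 70, 140, 280]; summing: σ(280) = 720.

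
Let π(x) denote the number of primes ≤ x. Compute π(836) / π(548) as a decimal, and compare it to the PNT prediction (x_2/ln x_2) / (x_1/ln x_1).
π(836)/π(548) = 145/101 ≈ 1.4356;  PNT prediction ≈ 1.4298.

π(548) = 101 and π(836) = 145, so π(836)/π(548) ≈ 1.4356. The PNT-predicted ratio is (836/ln(836)) / (548/ln(548)) ≈ 1.4298. The two agree to within a few percent, as expected.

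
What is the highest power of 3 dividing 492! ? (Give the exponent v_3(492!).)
v_3(492!) = 244

Legendre's formula: v_p(n!) = Σ_{k ≥ 1} ⌊n / p^k⌋. For p = 3, n = 492, the terms are:
  ⌊492/3^1⌋ = ⌊492/3⌋ = 164
  ⌊492/3^2⌋ = ⌊492/9⌋ = 54
  ⌊492/3^3⌋ = ⌊492/27⌋ = 18
  ⌊492/3^4⌋ = ⌊492/81⌋ = 6
  ⌊492/3^5⌋ = ⌊492/243⌋ = 2
(the next term ⌊492/3^6⌋ = 0, terminating the sum). Summing: v_3(492!) = 164 + 54 + 18 + 6 + 2 = 244.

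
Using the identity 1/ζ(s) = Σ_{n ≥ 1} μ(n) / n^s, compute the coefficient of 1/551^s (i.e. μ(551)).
μ(551) = 1

Factor n = 551 = 19 · 29. μ(n) = 0 if any exponent ≥ 2 (not squarefree); otherwise μ(n) = (−1)^{ω(n)} where ω(n) is the number of distinct prime factors. Applying: μ(551) = 1.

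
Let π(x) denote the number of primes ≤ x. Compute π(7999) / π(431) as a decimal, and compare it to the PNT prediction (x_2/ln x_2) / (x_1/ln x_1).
π(7999)/π(431) = 1007/83 ≈ 12.1325;  PNT prediction ≈ 12.5271.

π(431) = 83 and π(7999) = 1007, so π(7999)/π(431) ≈ 12.1325. The PNT-predicted ratio is (7999/ln(7999)) / (431/ln(431)) ≈ 12.5271. The two agree to within a few percent, as expected.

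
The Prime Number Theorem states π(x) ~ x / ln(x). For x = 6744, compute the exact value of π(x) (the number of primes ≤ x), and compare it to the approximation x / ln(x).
π(6744) = 869;  x/ln(x) ≈ 764.94;  relative error ≈ 11.97%.

Directly count primes up to 6744: π(6744) = 869. The PNT approximation gives 6744/ln(6744) ≈ 6744/8.81641 ≈ 764.94. Relative error (π(x) − x/ln(x)) / π(x) ≈ 11.97%; the approximation is known to undercount slightly (Li(x) is a better estimate).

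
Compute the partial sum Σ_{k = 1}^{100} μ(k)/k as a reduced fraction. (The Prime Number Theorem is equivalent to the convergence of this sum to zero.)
Σ μ(k)/k = 11962644395524974654034383169459538/384261327324253070792183691221959345

Values of μ(k) for 1 ≤ k ≤ 100: μ(1) = 1, μ(2) = -1, μ(3) = -1, μ(5) = -1, μ(6) = 1, μ(7) = -1, μ(10) = 1, μ(11) = -1, μ(13) = -1, μ(14) = 1, μ(15) = 1, μ(17) = -1, μ(19) = -1, μ(21) = 1, μ(22) = 1, μ(23) = -1, μ(26) = 1, μ(29) = -1, μ(30) = -1, μ(31) = -1, μ(33) = 1, μ(34) = 1, μ(35) = 1, μ(37) = -1, μ(38) = 1, μ(39) = 1, μ(41) = -1, μ(42) = -1, μ(43) = -1, μ(46) = 1, μ(47) = -1, μ(51) = 1, μ(53) = -1, μ(55) = 1, μ(57) = 1, μ(58) = 1, μ(59) = -1, μ(61) = -1, μ(62) = 1, μ(65) = 1, μ(66) = -1, μ(67) = -1, μ(69) = 1, μ(70) = -1, μ(71) = -1, μ(73) = -1, μ(74) = 1, μ(77) = 1, μ(78) = -1, μ(79) = -1, μ(82) = 1, μ(83) = -1, μ(85) = 1, μ(86) = 1, μ(87) = 1, μ(89) = -1, μ(91) = 1, μ(93) = 1, μ(94) = 1, μ(95) = 1, μ(97) = -1, with μ = 0 on non-squarefree integers. Summing μ(k)/k for k where μ(k) ≠ 0 gives 11962644395524974654034383169459538/384261327324253070792183691221959345 ≈ 0.0311. (PNT ⟺ this sum → 0 as n → ∞.)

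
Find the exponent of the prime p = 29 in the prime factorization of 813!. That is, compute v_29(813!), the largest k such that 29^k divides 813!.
v_29(813!) = 28

Legendre's formula: v_p(n!) = Σ_{k ≥ 1} ⌊n / p^k⌋. For p = 29, n = 813, the terms are:
  ⌊813/29^1⌋ = ⌊813/29⌋ = 28
(the next term ⌊813/29^2⌋ = 0, terminating the sum). Summing: v_29(813!) = 28 = 28.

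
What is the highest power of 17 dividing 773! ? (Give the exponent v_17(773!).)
v_17(773!) = 47

Legendre's formula: v_p(n!) = Σ_{k ≥ 1} ⌊n / p^k⌋. For p = 17, n = 773, the terms are:
  ⌊773/17^1⌋ = ⌊773/17⌋ = 45
  ⌊773/17^2⌋ = ⌊773/289⌋ = 2
(the next term ⌊773/17^3⌋ = 0, terminating the sum). Summing: v_17(773!) = 45 + 2 = 47.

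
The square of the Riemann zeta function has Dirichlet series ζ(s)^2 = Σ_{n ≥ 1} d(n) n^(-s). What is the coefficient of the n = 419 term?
d(419) = 2

ζ(s)^2 = (Σ 1/m^s)(Σ 1/k^s). The coefficient of 1/n^s in the product is the number of ordered pairs (m, k) with mk = n, which equals d(n). For n = 419, divisors are [1, 419], so d(419) = 2.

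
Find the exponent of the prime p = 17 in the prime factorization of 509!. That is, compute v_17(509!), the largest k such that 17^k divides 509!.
v_17(509!) = 30

Legendre's formula: v_p(n!) = Σ_{k ≥ 1} ⌊n / p^k⌋. For p = 17, n = 509, the terms are:
  ⌊509/17^1⌋ = ⌊509/17⌋ = 29
  ⌊509/17^2⌋ = ⌊509/289⌋ = 1
(the next term ⌊509/17^3⌋ = 0, terminating the sum). Summing: v_17(509!) = 29 + 1 = 30.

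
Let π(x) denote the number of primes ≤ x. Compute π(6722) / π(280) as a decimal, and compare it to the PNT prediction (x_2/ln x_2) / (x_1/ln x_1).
π(6722)/π(280) = 867/59 ≈ 14.6949;  PNT prediction ≈ 15.3493.

π(280) = 59 and π(6722) = 867, so π(6722)/π(280) ≈ 14.6949. The PNT-predicted ratio is (6722/ln(6722)) / (280/ln(280)) ≈ 15.3493. The two agree to within a few percent, as expected.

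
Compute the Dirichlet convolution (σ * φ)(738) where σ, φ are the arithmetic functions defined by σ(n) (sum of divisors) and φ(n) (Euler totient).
(σ * φ)(738) = 8856

Divisors of 738: [1, 2, 3, 6, 9, 18, 41, 82, 123, 246, 369, 738]. For each d | 738:
  d = 1: σ(1) · φ(738/1) = 1 · 240 = 240
  d = 2: σ(2) · φ(738/2) = 3 · 240 = 720
  d = 3: σ(3) · φ(738/3) = 4 · 80 = 320
  d = 6: σ(6) · φ(738/6) = 12 · 80 = 960
  d = 9: σ(9) · φ(738/9) = 13 · 40 = 520
  d = 18: σ(18) · φ(738/18) = 39 · 40 = 1560
  d = 41: σ(41) · φ(738/41) = 42 · 6 = 252
  d = 82: σ(82) · φ(738/82) = 126 · 6 = 756
  d = 123: σ(123) · φ(738/123) = 168 · 2 = 336
  d = 246: σ(246) · φ(738/246) = 504 · 2 = 1008
  d = 369: σ(369) · φ(738/369) = 546 · 1 = 546
  d = 738: σ(738) · φ(738/738) = 1638 · 1 = 1638
Summing: (σ * φ)(738) = 240 + 720 + 320 + 960 + 520 + 1560 + 252 + 756 + 336 + 1008 + 546 + 1638 = 8856.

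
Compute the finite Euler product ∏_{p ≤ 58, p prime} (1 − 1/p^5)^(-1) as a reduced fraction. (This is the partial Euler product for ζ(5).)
∏ = 16271272514460981588256692497708850770212394550299268449499486458883457010851/15691809316785373562301814354101424660311534867697905028310662923501211484160

The primes p ≤ 58 are [2, 3, 5, 7, 11, 13, 17, 19, 23, 29, 31, 37, 41, 43, 47, 53]. For each prime, (1 − 1/p^5)^(-1) = p^5 / (p^5 − 1). The product is (1 − 1/2^5)^(-1), (1 − 1/3^5)^(-1), (1 − 1/5^5)^(-1), (1 − 1/7^5)^(-1), (1 − 1/11^5)^(-1), (1 − 1/13^5)^(-1), (1 − 1/17^5)^(-1), (1 − 1/19^5)^(-1), (1 − 1/23^5)^(-1), (1 − 1/29^5)^(-1), (1 − 1/31^5)^(-1), (1 − 1/37^5)^(-1), (1 − 1/41^5)^(-1), (1 − 1/43^5)^(-1), (1 − 1/47^5)^(-1), (1 − 1/53^5)^(-1) = ∏ p^5 / (p^5 − 1) = 16271272514460981588256692497708850770212394550299268449499486458883457010851/15691809316785373562301814354101424660311534867697905028310662923501211484160.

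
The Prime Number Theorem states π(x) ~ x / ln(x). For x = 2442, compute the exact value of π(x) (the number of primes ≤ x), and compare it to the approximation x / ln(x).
π(2442) = 362;  x/ln(x) ≈ 313.05;  relative error ≈ 13.52%.

Directly count primes up to 2442: π(2442) = 362. The PNT approximation gives 2442/ln(2442) ≈ 2442/7.80057 ≈ 313.05. Relative error (π(x) − x/ln(x)) / π(x) ≈ 13.52%; the approximation is known to undercount slightly (Li(x) is a better estimate).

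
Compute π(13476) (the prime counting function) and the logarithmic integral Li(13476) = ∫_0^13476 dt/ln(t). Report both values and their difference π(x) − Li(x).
π(13476) = 1597;  Li(13476) ≈ 1617.26;  π(x) − Li(x) ≈ -20.26.

Direct count of primes ≤ 13476 gives π(13476) = 1597. Numerical evaluation of the logarithmic integral gives Li(13476) ≈ 1617.26. The difference π(x) − Li(x) ≈ -20.26 is typically negative for small/moderate x (Li(x) overestimates), though Littlewood's theorem shows this sign changes infinitely often.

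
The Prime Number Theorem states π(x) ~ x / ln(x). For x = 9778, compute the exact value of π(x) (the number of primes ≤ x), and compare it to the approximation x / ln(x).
π(9778) = 1205;  x/ln(x) ≈ 1064.23;  relative error ≈ 11.68%.

Directly count primes up to 9778: π(9778) = 1205. The PNT approximation gives 9778/ln(9778) ≈ 9778/9.18789 ≈ 1064.23. Relative error (π(x) − x/ln(x)) / π(x) ≈ 11.68%; the approximation is known to undercount slightly (Li(x) is a better estimate).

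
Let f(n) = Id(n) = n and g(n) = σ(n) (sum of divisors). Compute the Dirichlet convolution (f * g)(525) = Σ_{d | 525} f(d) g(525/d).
(Id * σ)(525) = 9030

Divisors of 525: [1, 3, 5, 7, 15, 21, 25, 35, 75, 105, 175, 525]. For each d | 525:
  d = 1: Id(1) · σ(525/1) = 1 · 992 = 992
  d = 3: Id(3) · σ(525/3) = 3 · 248 = 744
  d = 5: Id(5) · σ(525/5) = 5 · 192 = 960
  d = 7: Id(7) · σ(525/7) = 7 · 124 = 868
  d = 15: Id(15) · σ(525/15) = 15 · 48 = 720
  d = 21: Id(21) · σ(525/21) = 21 · 31 = 651
  d = 25: Id(25) · σ(525/25) = 25 · 32 = 800
  d = 35: Id(35) · σ(525/35) = 35 · 24 = 840
  d = 75: Id(75) · σ(525/75) = 75 · 8 = 600
  d = 105: Id(105) · σ(525/105) = 105 · 6 = 630
  d = 175: Id(175) · σ(525/175) = 175 · 4 = 700
  d = 525: Id(525) · σ(525/525) = 525 · 1 = 525
Summing: (Id * σ)(525) = 992 + 744 + 960 + 868 + 720 + 651 + 800 + 840 + 600 + 630 + 700 + 525 = 9030.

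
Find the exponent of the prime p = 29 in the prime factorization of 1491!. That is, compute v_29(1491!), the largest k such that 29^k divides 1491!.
v_29(1491!) = 52

Legendre's formula: v_p(n!) = Σ_{k ≥ 1} ⌊n / p^k⌋. For p = 29, n = 1491, the terms are:
  ⌊1491/29^1⌋ = ⌊1491/29⌋ = 51
  ⌊1491/29^2⌋ = ⌊1491/841⌋ = 1
(the next term ⌊1491/29^3⌋ = 0, terminating the sum). Summing: v_29(1491!) = 51 + 1 = 52.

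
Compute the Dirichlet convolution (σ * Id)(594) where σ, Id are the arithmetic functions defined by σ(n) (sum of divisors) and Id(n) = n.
(σ * Id)(594) = 16330

Divisors of 594: [1, 2, 3, 6, 9, 11, 18, 22, 27, 33, 54, 66, 99, 198, 297, 594]. For each d | 594:
  d = 1: σ(1) · Id(594/1) = 1 · 594 = 594
  d = 2: σ(2) · Id(594/2) = 3 · 297 = 891
  d = 3: σ(3) · Id(594/3) = 4 · 198 = 792
  d = 6: σ(6) · Id(594/6) = 12 · 99 = 1188
  d = 9: σ(9) · Id(594/9) = 13 · 66 = 858
  d = 11: σ(11) · Id(594/11) = 12 · 54 = 648
  d = 18: σ(18) · Id(594/18) = 39 · 33 = 1287
  d = 22: σ(22) · Id(594/22) = 36 · 27 = 972
  d = 27: σ(27) · Id(594/27) = 40 · 22 = 880
  d = 33: σ(33) · Id(594/33) = 48 · 18 = 864
  d = 54: σ(54) · Id(594/54) = 120 · 11 = 1320
  d = 66: σ(66) · Id(594/66) = 144 · 9 = 1296
  d = 99: σ(99) · Id(594/99) = 156 · 6 = 936
  d = 198: σ(198) · Id(594/198) = 468 · 3 = 1404
  d = 297: σ(297) · Id(594/297) = 480 · 2 = 960
  d = 594: σ(594) · Id(594/594) = 1440 · 1 = 1440
Summing: (σ * Id)(594) = 594 + 891 + 792 + 1188 + 858 + 648 + 1287 + 972 + 880 + 864 + 1320 + 1296 + 936 + 1404 + 960 + 1440 = 16330.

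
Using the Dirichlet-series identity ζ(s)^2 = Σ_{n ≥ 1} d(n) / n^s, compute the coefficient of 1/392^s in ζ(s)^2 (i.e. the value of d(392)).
d(392) = 12

ζ(s)^2 = (Σ 1/m^s)(Σ 1/k^s). The coefficient of 1/n^s in the product is the number of ordered pairs (m, k) with mk = n, which equals d(n). For n = 392, divisors are [1, 2, 4, 7, 8, 14, 28, 49, 56, 98, 196, 392], so d(392) = 12.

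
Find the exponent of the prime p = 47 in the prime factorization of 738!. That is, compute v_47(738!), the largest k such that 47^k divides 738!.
v_47(738!) = 15

Legendre's formula: v_p(n!) = Σ_{k ≥ 1} ⌊n / p^k⌋. For p = 47, n = 738, the terms are:
  ⌊738/47^1⌋ = ⌊738/47⌋ = 15
(the next term ⌊738/47^2⌋ = 0, terminating the sum). Summing: v_47(738!) = 15 = 15.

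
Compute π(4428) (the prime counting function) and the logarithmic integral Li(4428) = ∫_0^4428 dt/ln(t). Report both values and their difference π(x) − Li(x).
π(4428) = 602;  Li(4428) ≈ 616.65;  π(x) − Li(x) ≈ -14.65.

Direct count of primes ≤ 4428 gives π(4428) = 602. Numerical evaluation of the logarithmic integral gives Li(4428) ≈ 616.65. The difference π(x) − Li(x) ≈ -14.65 is typically negative for small/moderate x (Li(x) overestimates), though Littlewood's theorem shows this sign changes infinitely often.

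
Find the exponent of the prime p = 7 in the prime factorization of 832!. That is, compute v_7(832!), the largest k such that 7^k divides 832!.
v_7(832!) = 136

Legendre's formula: v_p(n!) = Σ_{k ≥ 1} ⌊n / p^k⌋. For p = 7, n = 832, the terms are:
  ⌊832/7^1⌋ = ⌊832/7⌋ = 118
  ⌊832/7^2⌋ = ⌊832/49⌋ = 16
  ⌊832/7^3⌋ = ⌊832/343⌋ = 2
(the next term ⌊832/7^4⌋ = 0, terminating the sum). Summing: v_7(832!) = 118 + 16 + 2 = 136.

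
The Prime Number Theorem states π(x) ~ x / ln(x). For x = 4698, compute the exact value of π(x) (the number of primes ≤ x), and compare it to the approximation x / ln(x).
π(4698) = 634;  x/ln(x) ≈ 555.65;  relative error ≈ 12.36%.

Directly count primes up to 4698: π(4698) = 634. The PNT approximation gives 4698/ln(4698) ≈ 4698/8.45489 ≈ 555.65. Relative error (π(x) − x/ln(x)) / π(x) ≈ 12.36%; the approximation is known to undercount slightly (Li(x) is a better estimate).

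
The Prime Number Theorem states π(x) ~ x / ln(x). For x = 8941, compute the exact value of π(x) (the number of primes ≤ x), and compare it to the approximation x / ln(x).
π(8941) = 1112;  x/ln(x) ≈ 982.70;  relative error ≈ 11.63%.

Directly count primes up to 8941: π(8941) = 1112. The PNT approximation gives 8941/ln(8941) ≈ 8941/9.09840 ≈ 982.70. Relative error (π(x) − x/ln(x)) / π(x) ≈ 11.63%; the approximation is known to undercount slightly (Li(x) is a better estimate).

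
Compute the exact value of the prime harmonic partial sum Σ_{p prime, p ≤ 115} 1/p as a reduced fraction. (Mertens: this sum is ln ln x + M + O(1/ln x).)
Σ 1/p = 58472171373748331322981543916880425472323867753/31610054640417607788145206291543662493274686990

π(115) = 30, so the primes ≤ 115 are [2, 3, 5, 7, 11, 13, 17, 19, 23, 29, 31, 37, 41, 43, 47, 53, 59, 61, 67, 71, 73, 79, 83, 89, 97, 101, 103, 107, 109, 113]. Summing 1/p over these primes: 58472171373748331322981543916880425472323867753/31610054640417607788145206291543662493274686990 ≈ 1.8498. Mertens estimate ln ln(115) + 0.2615 ≈ 1.8186.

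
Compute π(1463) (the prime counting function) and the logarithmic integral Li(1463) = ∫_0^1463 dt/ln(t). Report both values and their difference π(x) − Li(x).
π(1463) = 232;  Li(1463) ≈ 242.74;  π(x) − Li(x) ≈ -10.74.

Direct count of primes ≤ 1463 gives π(1463) = 232. Numerical evaluation of the logarithmic integral gives Li(1463) ≈ 242.74. The difference π(x) − Li(x) ≈ -10.74 is typically negative for small/moderate x (Li(x) overestimates), though Littlewood's theorem shows this sign changes infinitely often.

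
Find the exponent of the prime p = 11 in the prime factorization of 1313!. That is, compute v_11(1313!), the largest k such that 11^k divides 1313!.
v_11(1313!) = 129

Legendre's formula: v_p(n!) = Σ_{k ≥ 1} ⌊n / p^k⌋. For p = 11, n = 1313, the terms are:
  ⌊1313/11^1⌋ = ⌊1313/11⌋ = 119
  ⌊1313/11^2⌋ = ⌊1313/121⌋ = 10
(the next term ⌊1313/11^3⌋ = 0, terminating the sum). Summing: v_11(1313!) = 119 + 10 = 129.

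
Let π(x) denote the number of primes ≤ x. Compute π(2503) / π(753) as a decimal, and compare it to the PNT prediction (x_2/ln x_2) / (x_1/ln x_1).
π(2503)/π(753) = 368/133 ≈ 2.7669;  PNT prediction ≈ 2.8138.

π(753) = 133 and π(2503) = 368, so π(2503)/π(753) ≈ 2.7669. The PNT-predicted ratio is (2503/ln(2503)) / (753/ln(753)) ≈ 2.8138. The two agree to within a few percent, as expected.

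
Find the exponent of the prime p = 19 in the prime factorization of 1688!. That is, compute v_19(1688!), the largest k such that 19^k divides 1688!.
v_19(1688!) = 92

Legendre's formula: v_p(n!) = Σ_{k ≥ 1} ⌊n / p^k⌋. For p = 19, n = 1688, the terms are:
  ⌊1688/19^1⌋ = ⌊1688/19⌋ = 88
  ⌊1688/19^2⌋ = ⌊1688/361⌋ = 4
(the next term ⌊1688/19^3⌋ = 0, terminating the sum). Summing: v_19(1688!) = 88 + 4 = 92.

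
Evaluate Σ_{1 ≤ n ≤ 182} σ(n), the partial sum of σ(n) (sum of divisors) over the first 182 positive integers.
Σ_{n ≤ 182} σ(n) = 27338

Compute σ(n) for each 1 ≤ n ≤ 182: σ(1) = 1, σ(2) = 3, σ(3) = 4, σ(4) = 7, σ(5) = 6, σ(6) = 12, σ(7) = 8, σ(8) = 15, σ(9) = 13, σ(10) = 18, σ(11) = 12, σ(12) = 28, σ(13) = 14, σ(14) = 24, σ(15) = 24, σ(16) = 31, σ(17) = 18, σ(18) = 39, σ(19) = 20, σ(20) = 42, σ(21) = 32, σ(22) = 36, σ(23) = 24, σ(24) = 60, σ(25) = 31, σ(26) = 42, σ(27) = 40, σ(28) = 56, σ(29) = 30, σ(30) = 72, σ(31) = 32, σ(32) = 63, σ(33) = 48, σ(34) = 54, σ(35) = 48, σ(36) = 91, σ(37) = 38, σ(38) = 60, σ(39) = 56, σ(40) = 90, σ(41) = 42, σ(42) = 96, σ(43) = 44, σ(44) = 84, σ(45) = 78, σ(46) = 72, σ(47) = 48, σ(48) = 124, σ(49) = 57, σ(50) = 93, σ(51) = 72, σ(52) = 98, σ(53) = 54, σ(54) = 120, σ(55) = 72, σ(56) = 120, σ(57) = 80, σ(58) = 90, σ(59) = 60, σ(60) = 168, σ(61) = 62, σ(62) = 96, σ(63) = 104, σ(64) = 127, σ(65) = 84, σ(66) = 144, σ(67) = 68, σ(68) = 126, σ(69) = 96, σ(70) = 144, σ(71) = 72, σ(72) = 195, σ(73) = 74, σ(74) = 114, σ(75) = 124, σ(76) = 140, σ(77) = 96, σ(78) = 168, σ(79) = 80, σ(80) = 186, σ(81) = 121, σ(82) = 126, σ(83) = 84, σ(84) = 224, σ(85) = 108, σ(86) = 132, σ(87) = 120, σ(88) = 180, σ(89) = 90, σ(90) = 234, σ(91) = 112, σ(92) = 168, σ(93) = 128, σ(94) = 144, σ(95) = 120, σ(96) = 252, σ(97) = 98, σ(98) = 171, σ(99) = 156, σ(100) = 217, σ(101) = 102, σ(102) = 216, σ(103) = 104, σ(104) = 210, σ(105) = 192, σ(106) = 162, σ(107) = 108, σ(108) = 280, σ(109) = 110, σ(110) = 216, σ(111) = 152, σ(112) = 248, σ(113) = 114, σ(114) = 240, σ(115) = 144, σ(116) = 210, σ(117) = 182, σ(118) = 180, σ(119) = 144, σ(120) = 360, σ(121) = 133, σ(122) = 186, σ(123) = 168, σ(124) = 224, σ(125) = 156, σ(126) = 312, σ(127) = 128, σ(128) = 255, σ(129) = 176, σ(130) = 252, σ(131) = 132, σ(132) = 336, σ(133) = 160, σ(134) = 204, σ(135) = 240, σ(136) = 270, σ(137) = 138, σ(138) = 288, σ(139) = 140, σ(140) = 336, σ(141) = 192, σ(142) = 216, σ(143) = 168, σ(144) = 403, σ(145) = 180, σ(146) = 222, σ(147) = 228, σ(148) = 266, σ(149) = 150, σ(150) = 372, σ(151) = 152, σ(152) = 300, σ(153) = 234, σ(154) = 288, σ(155) = 192, σ(156) = 392, σ(157) = 158, σ(158) = 240, σ(159) = 216, σ(160) = 378, σ(161) = 192, σ(162) = 363, σ(163) = 164, σ(164) = 294, σ(165) = 288, σ(166) = 252, σ(167) = 168, σ(168) = 480, σ(169) = 183, σ(170) = 324, σ(171) = 260, σ(172) = 308, σ(173) = 174, σ(174) = 360, σ(175) = 248, σ(176) = 372, σ(177) = 240, σ(178) = 270, σ(179) = 180, σ(180) = 546, σ(181) = 182, σ(182) = 336. Summing all 182 values: 27338. (Average order: Σ_{n ≤ x} σ(n) ~ (π²/12) x². For x = 182, (π²/12)·182² ≈ 27243.40.)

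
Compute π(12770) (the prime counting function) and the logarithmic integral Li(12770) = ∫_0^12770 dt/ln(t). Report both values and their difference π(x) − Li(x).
π(12770) = 1523;  Li(12770) ≈ 1542.81;  π(x) − Li(x) ≈ -19.81.

Direct count of primes ≤ 12770 gives π(12770) = 1523. Numerical evaluation of the logarithmic integral gives Li(12770) ≈ 1542.81. The difference π(x) − Li(x) ≈ -19.81 is typically negative for small/moderate x (Li(x) overestimates), though Littlewood's theorem shows this sign changes infinitely often.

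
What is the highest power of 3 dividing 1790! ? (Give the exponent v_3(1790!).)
v_3(1790!) = 891

Legendre's formula: v_p(n!) = Σ_{k ≥ 1} ⌊n / p^k⌋. For p = 3, n = 1790, the terms are:
  ⌊1790/3^1⌋ = ⌊1790/3⌋ = 596
  ⌊1790/3^2⌋ = ⌊1790/9⌋ = 198
  ⌊1790/3^3⌋ = ⌊1790/27⌋ = 66
  ⌊1790/3^4⌋ = ⌊1790/81⌋ = 22
  ⌊1790/3^5⌋ = ⌊1790/243⌋ = 7
  ⌊1790/3^6⌋ = ⌊1790/729⌋ = 2
(the next term ⌊1790/3^7⌋ = 0, terminating the sum). Summing: v_3(1790!) = 596 + 198 + 66 + 22 + 7 + 2 = 891.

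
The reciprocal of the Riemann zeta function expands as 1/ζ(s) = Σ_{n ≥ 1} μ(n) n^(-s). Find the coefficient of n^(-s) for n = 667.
μ(667) = 1

Factor n = 667 = 23 · 29. μ(n) = 0 if any exponent ≥ 2 (not squarefree); otherwise μ(n) = (−1)^{ω(n)} where ω(n) is the number of distinct prime factors. Applying: μ(667) = 1.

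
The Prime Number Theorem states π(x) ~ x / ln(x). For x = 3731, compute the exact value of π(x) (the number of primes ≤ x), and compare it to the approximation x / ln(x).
π(3731) = 520;  x/ln(x) ≈ 453.65;  relative error ≈ 12.76%.

Directly count primes up to 3731: π(3731) = 520. The PNT approximation gives 3731/ln(3731) ≈ 3731/8.22443 ≈ 453.65. Relative error (π(x) − x/ln(x)) / π(x) ≈ 12.76%; the approximation is known to undercount slightly (Li(x) is a better estimate).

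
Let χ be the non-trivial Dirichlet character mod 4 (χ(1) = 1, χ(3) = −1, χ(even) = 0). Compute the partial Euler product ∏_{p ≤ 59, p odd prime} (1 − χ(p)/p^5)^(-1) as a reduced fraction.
∏ = 34538337851474581952741276429072842761309710837968927162241490274877420523772051911439/34671551917835326033172056215145617687895117707924911462190255983143219500310572564480

The odd primes p ≤ 59 are [3, 5, 7, 11, 13, 17, 19, 23, 29, 31, 37, 41, 43, 47, 53, 59]. For each, χ(p) = 1 if p ≡ 1 mod 4, χ(p) = −1 if p ≡ 3 mod 4. Taking (1 − χ(p)/p^5)^(-1) = p^5/(p^5 − χ(p)): (1 − (-1)/3^5)^(-1) · (1 − (1)/5^5)^(-1) · (1 − (-1)/7^5)^(-1) · (1 − (-1)/11^5)^(-1) · (1 − (1)/13^5)^(-1) · (1 − (1)/17^5)^(-1) · (1 − (-1)/19^5)^(-1) · (1 − (-1)/23^5)^(-1) · (1 − (1)/29^5)^(-1) · (1 − (-1)/31^5)^(-1) · (1 − (1)/37^5)^(-1) · (1 − (1)/41^5)^(-1) · (1 − (-1)/43^5)^(-1) · (1 − (-1)/47^5)^(-1) · (1 − (1)/53^5)^(-1) · (1 − (-1)/59^5)^(-1) = 34538337851474581952741276429072842761309710837968927162241490274877420523772051911439/34671551917835326033172056215145617687895117707924911462190255983143219500310572564480.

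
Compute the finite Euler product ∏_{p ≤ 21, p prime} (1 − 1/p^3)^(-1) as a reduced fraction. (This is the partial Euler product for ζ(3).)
∏ = 3674541645775/3057655868928

The primes p ≤ 21 are [2, 3, 5, 7, 11, 13, 17, 19]. For each prime, (1 − 1/p^3)^(-1) = p^3 / (p^3 − 1). The product is (1 − 1/2^3)^(-1), (1 − 1/3^3)^(-1), (1 − 1/5^3)^(-1), (1 − 1/7^3)^(-1), (1 − 1/11^3)^(-1), (1 − 1/13^3)^(-1), (1 − 1/17^3)^(-1), (1 − 1/19^3)^(-1) = ∏ p^3 / (p^3 − 1) = 3674541645775/3057655868928.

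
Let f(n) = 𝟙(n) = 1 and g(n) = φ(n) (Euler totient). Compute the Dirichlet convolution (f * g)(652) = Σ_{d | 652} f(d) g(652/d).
(𝟙 * φ)(652) = 652

Divisors of 652: [1, 2, 4, 163, 326, 652]. For each d | 652:
  d = 1: 𝟙(1) · φ(652/1) = 1 · 324 = 324
  d = 2: 𝟙(2) · φ(652/2) = 1 · 162 = 162
  d = 4: 𝟙(4) · φ(652/4) = 1 · 162 = 162
  d = 163: 𝟙(163) · φ(652/163) = 1 · 2 = 2
  d = 326: 𝟙(326) · φ(652/326) = 1 · 1 = 1
  d = 652: 𝟙(652) · φ(652/652) = 1 · 1 = 1
Summing: (𝟙 * φ)(652) = 324 + 162 + 162 + 2 + 1 + 1 = 652.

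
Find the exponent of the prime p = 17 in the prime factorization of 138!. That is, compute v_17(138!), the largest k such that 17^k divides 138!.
v_17(138!) = 8

Legendre's formula: v_p(n!) = Σ_{k ≥ 1} ⌊n / p^k⌋. For p = 17, n = 138, the terms are:
  ⌊138/17^1⌋ = ⌊138/17⌋ = 8
(the next term ⌊138/17^2⌋ = 0, terminating the sum). Summing: v_17(138!) = 8 = 8.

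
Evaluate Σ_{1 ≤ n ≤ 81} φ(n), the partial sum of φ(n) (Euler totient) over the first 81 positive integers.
Σ_{n ≤ 81} φ(n) = 2020

Compute φ(n) for each 1 ≤ n ≤ 81: φ(1) = 1, φ(2) = 1, φ(3) = 2, φ(4) = 2, φ(5) = 4, φ(6) = 2, φ(7) = 6, φ(8) = 4, φ(9) = 6, φ(10) = 4, φ(11) = 10, φ(12) = 4, φ(13) = 12, φ(14) = 6, φ(15) = 8, φ(16) = 8, φ(17) = 16, φ(18) = 6, φ(19) = 18, φ(20) = 8, φ(21) = 12, φ(22) = 10, φ(23) = 22, φ(24) = 8, φ(25) = 20, φ(26) = 12, φ(27) = 18, φ(28) = 12, φ(29) = 28, φ(30) = 8, φ(31) = 30, φ(32) = 16, φ(33) = 20, φ(34) = 16, φ(35) = 24, φ(36) = 12, φ(37) = 36, φ(38) = 18, φ(39) = 24, φ(40) = 16, φ(41) = 40, φ(42) = 12, φ(43) = 42, φ(44) = 20, φ(45) = 24, φ(46) = 22, φ(47) = 46, φ(48) = 16, φ(49) = 42, φ(50) = 20, φ(51) = 32, φ(52) = 24, φ(53) = 52, φ(54) = 18, φ(55) = 40, φ(56) = 24, φ(57) = 36, φ(58) = 28, φ(59) = 58, φ(60) = 16, φ(61) = 60, φ(62) = 30, φ(63) = 36, φ(64) = 32, φ(65) = 48, φ(66) = 20, φ(67) = 66, φ(68) = 32, φ(69) = 44, φ(70) = 24, φ(71) = 70, φ(72) = 24, φ(73) = 72, φ(74) = 36, φ(75) = 40, φ(76) = 36, φ(77) = 60, φ(78) = 24, φ(79) = 78, φ(80) = 32, φ(81) = 54. Summing all 81 values: 2020. (Average order: Σ_{n ≤ x} φ(n) ~ (3/π²) x². For x = 81, (3/π²)·81² ≈ 1994.30.)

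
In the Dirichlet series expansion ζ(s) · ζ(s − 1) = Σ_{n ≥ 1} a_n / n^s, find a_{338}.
σ(338) = 549

In the product (Σ m^0/m^s)(Σ k / k^s) = Σ (Σ_{d | n} d) / n^s, the coefficient of 1/n^s is σ(n) = Σ_{d | n} d. For n = 338, divisors are [1, 2, 13, 26, 169, 338]; summing: σ(338) = 549.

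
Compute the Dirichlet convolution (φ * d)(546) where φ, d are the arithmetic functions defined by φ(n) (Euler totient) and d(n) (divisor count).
(φ * d)(546) = 1344

Divisors of 546: [1, 2, 3, 6, 7, 13, 14, 21, 26, 39, 42, 78, 91, 182, 273, 546]. For each d | 546:
  d = 1: φ(1) · d(546/1) = 1 · 16 = 16
  d = 2: φ(2) · d(546/2) = 1 · 8 = 8
  d = 3: φ(3) · d(546/3) = 2 · 8 = 16
  d = 6: φ(6) · d(546/6) = 2 · 4 = 8
  d = 7: φ(7) · d(546/7) = 6 · 8 = 48
  d = 13: φ(13) · d(546/13) = 12 · 8 = 96
  d = 14: φ(14) · d(546/14) = 6 · 4 = 24
  d = 21: φ(21) · d(546/21) = 12 · 4 = 48
  d = 26: φ(26) · d(546/26) = 12 · 4 = 48
  d = 39: φ(39) · d(546/39) = 24 · 4 = 96
  d = 42: φ(42) · d(546/42) = 12 · 2 = 24
  d = 78: φ(78) · d(546/78) = 24 · 2 = 48
  d = 91: φ(91) · d(546/91) = 72 · 4 = 288
  d = 182: φ(182) · d(546/182) = 72 · 2 = 144
  d = 273: φ(273) · d(546/273) = 144 · 2 = 288
  d = 546: φ(546) · d(546/546) = 144 · 1 = 144
Summing: (φ * d)(546) = 16 + 8 + 16 + 8 + 48 + 96 + 24 + 48 + 48 + 96 + 24 + 48 + 288 + 144 + 288 + 144 = 1344.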